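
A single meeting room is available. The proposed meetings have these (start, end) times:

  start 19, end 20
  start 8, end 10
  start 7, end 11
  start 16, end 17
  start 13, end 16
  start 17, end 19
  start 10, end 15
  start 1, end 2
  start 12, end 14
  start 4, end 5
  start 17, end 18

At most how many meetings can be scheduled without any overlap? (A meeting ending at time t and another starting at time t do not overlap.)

Sort by end time and greedily take each interval whose start is ≥ the last chosen end.
Sorted by end: (1,2)  (4,5)  (8,10)  (7,11)  (12,14)  (10,15)  (13,16)  (16,17)  (17,18)  (17,19)  (19,20)
take (1,2); take (4,5); take (8,10); skip (7,11); take (12,14); take (16,17); take (17,18); take (19,20).
Selected 7 meetings.

7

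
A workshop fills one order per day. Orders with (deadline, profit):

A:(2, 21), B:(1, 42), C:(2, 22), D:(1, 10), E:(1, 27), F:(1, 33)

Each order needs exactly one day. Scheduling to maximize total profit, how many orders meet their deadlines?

Take jobs in profit order; each goes to the latest open slot no later than its deadline.
Profit order: B=42 F=33 E=27 C=22 A=21 D=10
Assign: B→slot 1, F skipped, E skipped, C→slot 2, A skipped, D skipped.
Slots: [1:B] [2:C]
2 of 6 scheduled.

2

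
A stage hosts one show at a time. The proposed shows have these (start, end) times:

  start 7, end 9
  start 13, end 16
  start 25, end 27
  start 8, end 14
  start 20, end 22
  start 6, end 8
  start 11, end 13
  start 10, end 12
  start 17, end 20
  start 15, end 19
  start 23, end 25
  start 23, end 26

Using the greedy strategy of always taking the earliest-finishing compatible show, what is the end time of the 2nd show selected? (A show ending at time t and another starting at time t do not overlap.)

12

Order by finish time; keep every interval that doesn't clash with the previous kept one.
By end time: (6,8), (7,9), (10,12), (11,13), (8,14), (13,16), (15,19), (17,20), (20,22), (23,25), (23,26), (25,27).
Pick (6,8); next start ≥ 8 → (10,12); next start ≥ 12 → (13,16); next start ≥ 16 → (17,20); next start ≥ 20 → (20,22); next start ≥ 22 → (23,25); next start ≥ 25 → (25,27).
Selected: (6,8) (10,12) (13,16) (17,20) (20,22) (23,25) (25,27)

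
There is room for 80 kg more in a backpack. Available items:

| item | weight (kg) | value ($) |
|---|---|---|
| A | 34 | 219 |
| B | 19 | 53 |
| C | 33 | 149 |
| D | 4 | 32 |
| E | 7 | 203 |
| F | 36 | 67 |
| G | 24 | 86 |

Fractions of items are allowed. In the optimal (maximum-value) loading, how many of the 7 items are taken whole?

Ratios (sorted): E 29.00, D 8.00, A 6.44, C 4.52, G 3.58, B 2.79, F 1.86
take E (7 @ 203); take D (4 @ 32); take A (34 @ 219); take C (33 @ 149); take 2/24 of G → 7.17. Capacity used 80/80.
4 item(s) taken whole; one partial (take 2/24 of G).

4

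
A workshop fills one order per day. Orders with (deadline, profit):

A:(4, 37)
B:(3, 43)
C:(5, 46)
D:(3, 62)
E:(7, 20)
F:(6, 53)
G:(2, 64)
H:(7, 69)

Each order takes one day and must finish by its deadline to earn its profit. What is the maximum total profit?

374

Take jobs in profit order; each goes to the latest open slot no later than its deadline.
Profit order: H=69 G=64 D=62 F=53 C=46 B=43 A=37 E=20
Assign: H→slot 7, G→slot 2, D→slot 3, F→slot 6, C→slot 5, B→slot 1, A→slot 4, E skipped.
Slots: [1:B] [2:G] [3:D] [4:A] [5:C] [6:F] [7:H]
Profit = 43 + 64 + 62 + 37 + 46 + 53 + 69 = 374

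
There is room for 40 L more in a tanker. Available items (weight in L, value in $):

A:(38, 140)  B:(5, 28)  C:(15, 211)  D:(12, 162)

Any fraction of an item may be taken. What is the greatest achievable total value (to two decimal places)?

430.47

Order: C (211/15=14.07) > D (162/12=13.50) > B (28/5=5.60) > A (140/38=3.68)
Fill: take C (15 @ 211) → take D (12 @ 162) → take B (5 @ 28) → take 8/38 of A → 29.47; 40/40 used.
Total value = 430.47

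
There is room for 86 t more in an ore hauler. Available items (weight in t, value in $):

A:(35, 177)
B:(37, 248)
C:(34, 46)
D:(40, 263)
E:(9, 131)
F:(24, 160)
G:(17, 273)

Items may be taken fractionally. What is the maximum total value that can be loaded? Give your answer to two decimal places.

805.33

Sort by value per unit weight and fill in that order.
Order: G (273/17=16.06) > E (131/9=14.56) > B (248/37=6.70) > F (160/24=6.67) > D (263/40=6.58) > A (177/35=5.06) > C (46/34=1.35)
Fill: take G (17 @ 273) → take E (9 @ 131) → take B (37 @ 248) → take 23/24 of F → 153.33; 86/86 used.
Total value = 805.33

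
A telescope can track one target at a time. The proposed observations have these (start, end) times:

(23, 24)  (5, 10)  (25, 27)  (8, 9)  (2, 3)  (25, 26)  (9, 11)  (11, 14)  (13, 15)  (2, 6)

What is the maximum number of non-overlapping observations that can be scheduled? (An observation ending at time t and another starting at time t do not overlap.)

6

Sorted by end: (2,3)  (2,6)  (8,9)  (5,10)  (9,11)  (11,14)  (13,15)  (23,24)  (25,26)  (25,27)
take (2,3); skip (2,6); take (8,9); take (9,11); take (11,14); take (23,24); take (25,26).
Selected 6 observations.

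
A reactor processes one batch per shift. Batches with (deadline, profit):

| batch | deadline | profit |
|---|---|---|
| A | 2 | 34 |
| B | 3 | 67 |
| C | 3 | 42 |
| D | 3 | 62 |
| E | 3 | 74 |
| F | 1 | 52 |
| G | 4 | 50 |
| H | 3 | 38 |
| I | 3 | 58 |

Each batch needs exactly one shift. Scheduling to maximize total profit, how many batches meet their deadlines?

By profit: E(d3,74), B(d3,67), D(d3,62), I(d3,58), F(d1,52), G(d4,50), C(d3,42), H(d3,38), A(d2,34)
E→slot 3; B→slot 2; D→slot 1; I skipped; F skipped; G→slot 4; C skipped; H skipped; A skipped.
4 of 9 scheduled.

4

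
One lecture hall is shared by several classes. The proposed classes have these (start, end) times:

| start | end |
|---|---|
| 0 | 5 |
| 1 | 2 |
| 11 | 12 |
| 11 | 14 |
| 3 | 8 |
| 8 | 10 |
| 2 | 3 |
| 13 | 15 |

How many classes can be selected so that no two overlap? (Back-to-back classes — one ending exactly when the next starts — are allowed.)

Order by finish time; keep every interval that doesn't clash with the previous kept one.
Sorted by end: (1,2)  (2,3)  (0,5)  (3,8)  (8,10)  (11,12)  (11,14)  (13,15)
take (1,2); take (2,3); skip (0,5); take (3,8); take (8,10); take (11,12); skip (11,14); take (13,15).
Selected 6 classes.

6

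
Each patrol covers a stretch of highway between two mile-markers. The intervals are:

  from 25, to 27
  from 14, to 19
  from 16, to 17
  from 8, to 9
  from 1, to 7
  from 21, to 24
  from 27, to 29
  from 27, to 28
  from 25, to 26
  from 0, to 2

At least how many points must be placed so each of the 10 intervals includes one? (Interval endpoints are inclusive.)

6

Process intervals by earliest right end; each time one isn't hit yet, stab at its right endpoint.
By right end: [0,2]  [1,7]  [8,9]  [16,17]  [14,19]  [21,24]  [25,26]  [25,27]  [27,28]  [27,29]
[0,2] uncovered → point at 2; [8,9] uncovered → point at 9; [16,17] uncovered → point at 17; [21,24] uncovered → point at 24; [25,26] uncovered → point at 26; [27,28] uncovered → point at 28.
Points: 2, 9, 17, 24, 26, 28 (6 total).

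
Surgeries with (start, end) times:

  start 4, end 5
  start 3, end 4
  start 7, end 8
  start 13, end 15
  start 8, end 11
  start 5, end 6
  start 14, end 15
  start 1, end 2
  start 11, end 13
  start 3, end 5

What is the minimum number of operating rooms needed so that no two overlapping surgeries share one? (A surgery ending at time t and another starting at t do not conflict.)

The answer is the maximum number of intervals overlapping at any instant.
starts: [1, 3, 3, 4, 5, 7, 8, 11, 13, 14]
ends:   [2, 4, 5, 5, 6, 8, 11, 13, 15, 15]
s1→1 e2→0 s3→1 s3→2  — peak 2.

2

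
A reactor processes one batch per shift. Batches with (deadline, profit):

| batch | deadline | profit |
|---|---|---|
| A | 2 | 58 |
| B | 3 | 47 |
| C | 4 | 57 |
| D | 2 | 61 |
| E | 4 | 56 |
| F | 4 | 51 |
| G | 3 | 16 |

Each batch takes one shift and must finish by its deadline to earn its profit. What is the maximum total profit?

232

By profit: D(d2,61), A(d2,58), C(d4,57), E(d4,56), F(d4,51), B(d3,47), G(d3,16)
D→slot 2; A→slot 1; C→slot 4; E→slot 3; F skipped; B skipped; G skipped.
Profit = 58 + 61 + 56 + 57 = 232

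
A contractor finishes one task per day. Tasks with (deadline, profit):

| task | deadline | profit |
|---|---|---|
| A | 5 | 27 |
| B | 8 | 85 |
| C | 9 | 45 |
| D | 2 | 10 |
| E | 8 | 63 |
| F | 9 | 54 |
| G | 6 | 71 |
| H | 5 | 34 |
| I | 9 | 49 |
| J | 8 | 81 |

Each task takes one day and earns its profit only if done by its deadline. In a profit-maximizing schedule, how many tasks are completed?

9

Take jobs in profit order; each goes to the latest open slot no later than its deadline.
By profit: B(d8,85), J(d8,81), G(d6,71), E(d8,63), F(d9,54), I(d9,49), C(d9,45), H(d5,34), A(d5,27), D(d2,10)
B→slot 8; J→slot 7; G→slot 6; E→slot 5; F→slot 9; I→slot 4; C→slot 3; H→slot 2; A→slot 1; D skipped.
9 of 10 scheduled.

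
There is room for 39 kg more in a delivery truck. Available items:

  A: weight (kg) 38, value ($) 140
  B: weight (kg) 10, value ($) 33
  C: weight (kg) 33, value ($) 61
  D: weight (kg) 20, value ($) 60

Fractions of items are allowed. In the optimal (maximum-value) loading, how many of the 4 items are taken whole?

1

Sort by value per unit weight and fill in that order.
Order: A (140/38=3.68) > B (33/10=3.30) > D (60/20=3.00) > C (61/33=1.85)
Fill: take A (38 @ 140) → take 1/10 of B → 3.30; 39/39 used.
1 item(s) taken whole; one partial (take 1/10 of B).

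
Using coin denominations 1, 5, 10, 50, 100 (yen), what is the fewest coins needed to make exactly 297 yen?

Use the largest denomination that fits, subtract, and repeat.
297 − 2×100→97 − 1×50→47 − 4×10→7 − 1×5→2 − 2×1→0
Total coins = 2 + 1 + 4 + 1 + 2 = 10

10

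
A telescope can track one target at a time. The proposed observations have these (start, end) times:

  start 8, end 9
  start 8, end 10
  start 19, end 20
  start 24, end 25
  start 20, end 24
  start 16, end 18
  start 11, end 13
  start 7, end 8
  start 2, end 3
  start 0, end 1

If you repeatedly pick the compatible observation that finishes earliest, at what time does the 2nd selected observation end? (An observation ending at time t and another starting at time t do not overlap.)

Sort by end time and greedily take each interval whose start is ≥ the last chosen end.
By end time: (0,1), (2,3), (7,8), (8,9), (8,10), (11,13), (16,18), (19,20), (20,24), (24,25).
Pick (0,1); next start ≥ 1 → (2,3); next start ≥ 3 → (7,8); next start ≥ 8 → (8,9); next start ≥ 9 → (11,13); next start ≥ 13 → (16,18); next start ≥ 18 → (19,20); next start ≥ 20 → (20,24); next start ≥ 24 → (24,25).
Selected: (0,1) (2,3) (7,8) (8,9) (11,13) (16,18) (19,20) (20,24) (24,25)

3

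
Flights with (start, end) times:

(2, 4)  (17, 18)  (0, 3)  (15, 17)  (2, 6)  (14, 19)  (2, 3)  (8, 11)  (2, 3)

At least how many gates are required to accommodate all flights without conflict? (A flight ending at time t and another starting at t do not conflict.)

5

Events (time:±→running): 0:+→1 2:+→2 2:+→3 2:+→4 2:+→5 … peak 5.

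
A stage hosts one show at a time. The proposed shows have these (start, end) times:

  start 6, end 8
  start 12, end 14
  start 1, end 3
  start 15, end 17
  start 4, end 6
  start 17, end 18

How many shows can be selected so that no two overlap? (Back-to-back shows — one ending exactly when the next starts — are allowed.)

6

By end time: (1,3), (4,6), (6,8), (12,14), (15,17), (17,18).
Pick (1,3); next start ≥ 3 → (4,6); next start ≥ 6 → (6,8); next start ≥ 8 → (12,14); next start ≥ 14 → (15,17); next start ≥ 17 → (17,18).
Selected 6 shows.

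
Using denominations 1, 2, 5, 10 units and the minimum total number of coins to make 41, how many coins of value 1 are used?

Use the largest denomination that fits, subtract, and repeat.
41 − 4×10→1 − 1×1→0
Count of 1: 1

1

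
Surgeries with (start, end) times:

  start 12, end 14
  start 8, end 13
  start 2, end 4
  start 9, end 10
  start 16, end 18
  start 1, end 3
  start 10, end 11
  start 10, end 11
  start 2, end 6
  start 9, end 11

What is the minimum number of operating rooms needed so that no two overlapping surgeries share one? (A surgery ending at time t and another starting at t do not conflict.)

4

Events (time:±→running): 1:+→1 2:+→2 2:+→3 3:-→2 4:-→1 6:-→0 8:+→1 9:+→2 9:+→3 10:-→2 10:+→3 10:+→4 … peak 4.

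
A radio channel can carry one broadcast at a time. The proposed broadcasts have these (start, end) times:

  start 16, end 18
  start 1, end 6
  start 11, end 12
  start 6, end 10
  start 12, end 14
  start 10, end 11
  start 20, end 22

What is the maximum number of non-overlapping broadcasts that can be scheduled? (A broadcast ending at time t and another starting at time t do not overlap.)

Sorted by end: (1,6)  (6,10)  (10,11)  (11,12)  (12,14)  (16,18)  (20,22)
take (1,6); take (6,10); take (10,11); take (11,12); take (12,14); take (16,18); take (20,22).
Selected 7 broadcasts.

7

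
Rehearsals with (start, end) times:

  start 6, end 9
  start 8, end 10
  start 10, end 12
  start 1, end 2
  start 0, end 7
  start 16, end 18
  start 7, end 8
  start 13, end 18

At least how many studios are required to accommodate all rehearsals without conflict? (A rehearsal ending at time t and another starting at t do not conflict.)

2

Count concurrent intervals with a sweep; the peak is the room count.
starts: [0, 1, 6, 7, 8, 10, 13, 16]
ends:   [2, 7, 8, 9, 10, 12, 18, 18]
s0→1 s1→2  — peak 2.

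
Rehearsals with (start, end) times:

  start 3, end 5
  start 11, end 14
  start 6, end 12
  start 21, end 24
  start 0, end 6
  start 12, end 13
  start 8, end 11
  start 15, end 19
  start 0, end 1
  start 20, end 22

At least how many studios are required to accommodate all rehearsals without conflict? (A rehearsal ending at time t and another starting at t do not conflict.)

The answer is the maximum number of intervals overlapping at any instant.
Events (time:±→running): 0:+→1 0:+→2 … peak 2.

2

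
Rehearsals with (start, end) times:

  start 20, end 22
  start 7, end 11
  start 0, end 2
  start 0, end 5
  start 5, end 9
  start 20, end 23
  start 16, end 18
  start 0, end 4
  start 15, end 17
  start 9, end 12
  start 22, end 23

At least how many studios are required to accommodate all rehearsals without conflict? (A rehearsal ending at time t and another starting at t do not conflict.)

starts: [0, 0, 0, 5, 7, 9, 15, 16, 20, 20, 22]
ends:   [2, 4, 5, 9, 11, 12, 17, 18, 22, 23, 23]
s0→1 s0→2 s0→3  — peak 3.

3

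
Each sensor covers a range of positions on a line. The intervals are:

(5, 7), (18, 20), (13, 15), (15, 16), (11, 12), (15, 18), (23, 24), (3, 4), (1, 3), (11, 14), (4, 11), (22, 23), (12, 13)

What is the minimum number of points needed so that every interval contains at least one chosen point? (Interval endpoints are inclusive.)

Sorted: [1,3] [3,4] [5,7] [4,11] [11,12] [12,13] [11,14] [13,15] [15,16] [15,18] [18,20] [22,23] [23,24]
{[1,3],[3,4]} hit by 3; {[5,7],[4,11]} hit by 7; {[11,12],[12,13],[11,14]} hit by 12; {[13,15],[15,16],[15,18]} hit by 15; {[18,20]} hit by 20; {[22,23],[23,24]} hit by 23.
Points: 3, 7, 12, 15, 20, 23 (6 total).

6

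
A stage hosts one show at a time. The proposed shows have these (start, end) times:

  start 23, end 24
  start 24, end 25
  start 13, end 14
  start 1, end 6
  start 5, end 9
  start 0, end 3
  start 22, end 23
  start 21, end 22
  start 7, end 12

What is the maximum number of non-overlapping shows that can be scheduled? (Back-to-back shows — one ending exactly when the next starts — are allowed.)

7

Greedy by earliest finish: after sorting by end time, pick each interval compatible with the last pick.
By end time: (0,3), (1,6), (5,9), (7,12), (13,14), (21,22), (22,23), (23,24), (24,25).
Pick (0,3); next start ≥ 3 → (5,9); next start ≥ 9 → (13,14); next start ≥ 14 → (21,22); next start ≥ 22 → (22,23); next start ≥ 23 → (23,24); next start ≥ 24 → (24,25).
Selected 7 shows.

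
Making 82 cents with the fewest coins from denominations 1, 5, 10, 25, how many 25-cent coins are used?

82 − 3×25→7 − 1×5→2 − 2×1→0
Count of 25: 3

3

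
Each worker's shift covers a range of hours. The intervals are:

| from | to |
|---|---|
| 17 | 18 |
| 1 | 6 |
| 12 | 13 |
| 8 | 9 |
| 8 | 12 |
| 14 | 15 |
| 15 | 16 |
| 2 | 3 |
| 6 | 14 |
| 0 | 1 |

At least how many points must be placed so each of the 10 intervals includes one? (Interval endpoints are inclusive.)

Sort by right endpoint; whenever an interval is uncovered, place a point at its right end.
Sorted: [0,1] [2,3] [1,6] [8,9] [8,12] [12,13] [6,14] [14,15] [15,16] [17,18]
{[0,1]} hit by 1; {[2,3],[1,6]} hit by 3; {[8,9],[8,12]} hit by 9; {[12,13],[6,14]} hit by 13; {[14,15],[15,16]} hit by 15; {[17,18]} hit by 18.
Points: 1, 3, 9, 13, 15, 18 (6 total).

6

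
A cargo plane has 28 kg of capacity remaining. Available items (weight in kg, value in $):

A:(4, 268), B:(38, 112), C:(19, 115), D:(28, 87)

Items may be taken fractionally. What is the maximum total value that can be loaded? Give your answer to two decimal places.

398.54

Greedy by value/weight ratio, highest first.
Order: A (268/4=67.00) > C (115/19=6.05) > D (87/28=3.11) > B (112/38=2.95)
Fill: take A (4 @ 268) → take C (19 @ 115) → take 5/28 of D → 15.54; 28/28 used.
Total value = 398.54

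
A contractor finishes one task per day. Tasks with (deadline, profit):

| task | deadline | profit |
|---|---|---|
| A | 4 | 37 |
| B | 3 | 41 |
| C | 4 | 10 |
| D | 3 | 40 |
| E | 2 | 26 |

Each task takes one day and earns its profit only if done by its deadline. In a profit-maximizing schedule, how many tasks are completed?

Sort by profit descending; place each in the latest free slot ≤ its deadline.
By profit: B(d3,41), D(d3,40), A(d4,37), E(d2,26), C(d4,10)
B→slot 3; D→slot 2; A→slot 4; E→slot 1; C skipped.
4 of 5 scheduled.

4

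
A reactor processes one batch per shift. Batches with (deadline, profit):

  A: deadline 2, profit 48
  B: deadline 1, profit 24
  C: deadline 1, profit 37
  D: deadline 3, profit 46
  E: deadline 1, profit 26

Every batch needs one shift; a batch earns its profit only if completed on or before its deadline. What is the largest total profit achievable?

131

By profit: A(d2,48), D(d3,46), C(d1,37), E(d1,26), B(d1,24)
A→slot 2; D→slot 3; C→slot 1; E skipped; B skipped.
Profit = 37 + 48 + 46 = 131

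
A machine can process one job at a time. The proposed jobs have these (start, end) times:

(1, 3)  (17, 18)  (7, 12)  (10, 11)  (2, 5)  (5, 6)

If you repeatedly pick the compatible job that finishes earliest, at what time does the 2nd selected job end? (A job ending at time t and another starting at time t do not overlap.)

6

By end time: (1,3), (2,5), (5,6), (10,11), (7,12), (17,18).
Pick (1,3); next start ≥ 3 → (5,6); next start ≥ 6 → (10,11); next start ≥ 11 → (17,18).
Selected: (1,3) (5,6) (10,11) (17,18)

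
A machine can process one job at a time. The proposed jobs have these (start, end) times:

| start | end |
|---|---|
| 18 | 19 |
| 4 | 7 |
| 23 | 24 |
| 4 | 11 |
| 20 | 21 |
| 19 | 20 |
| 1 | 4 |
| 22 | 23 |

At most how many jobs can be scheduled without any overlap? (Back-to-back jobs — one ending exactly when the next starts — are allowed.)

Sorted by end: (1,4)  (4,7)  (4,11)  (18,19)  (19,20)  (20,21)  (22,23)  (23,24)
take (1,4); take (4,7); skip (4,11); take (18,19); take (19,20); take (20,21); take (22,23); take (23,24).
Selected 7 jobs.

7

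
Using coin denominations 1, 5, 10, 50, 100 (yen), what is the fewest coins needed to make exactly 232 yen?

Use the largest denomination that fits, subtract, and repeat.
232 = 2×100 + 3×10 + 2×1
Total coins = 2 + 3 + 2 = 7

7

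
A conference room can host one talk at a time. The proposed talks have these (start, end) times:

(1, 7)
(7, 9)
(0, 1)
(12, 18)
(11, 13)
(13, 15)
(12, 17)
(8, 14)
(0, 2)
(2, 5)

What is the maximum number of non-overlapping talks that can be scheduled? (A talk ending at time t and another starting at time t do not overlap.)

5

Sort by end time and greedily take each interval whose start is ≥ the last chosen end.
By end time: (0,1), (0,2), (2,5), (1,7), (7,9), (11,13), (8,14), (13,15), (12,17), (12,18).
Pick (0,1); next start ≥ 1 → (2,5); next start ≥ 5 → (7,9); next start ≥ 9 → (11,13); next start ≥ 13 → (13,15).
Selected 5 talks.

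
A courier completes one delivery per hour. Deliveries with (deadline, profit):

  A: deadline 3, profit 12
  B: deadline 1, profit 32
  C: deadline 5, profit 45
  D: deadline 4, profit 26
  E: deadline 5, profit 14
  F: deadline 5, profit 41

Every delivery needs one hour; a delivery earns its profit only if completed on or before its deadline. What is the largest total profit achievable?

Sort by profit descending; place each in the latest free slot ≤ its deadline.
By profit: C(d5,45), F(d5,41), B(d1,32), D(d4,26), E(d5,14), A(d3,12)
C→slot 5; F→slot 4; B→slot 1; D→slot 3; E→slot 2; A skipped.
Profit = 32 + 14 + 26 + 41 + 45 = 158

158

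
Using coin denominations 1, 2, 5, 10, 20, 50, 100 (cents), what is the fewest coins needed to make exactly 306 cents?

306 = 3×100 + 1×5 + 1×1
Total coins = 3 + 1 + 1 = 5

5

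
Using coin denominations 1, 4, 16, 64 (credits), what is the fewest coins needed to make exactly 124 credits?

Use the largest denomination that fits, subtract, and repeat.
124 − 1×64→60 − 3×16→12 − 3×4→0
Total coins = 1 + 3 + 3 = 7

7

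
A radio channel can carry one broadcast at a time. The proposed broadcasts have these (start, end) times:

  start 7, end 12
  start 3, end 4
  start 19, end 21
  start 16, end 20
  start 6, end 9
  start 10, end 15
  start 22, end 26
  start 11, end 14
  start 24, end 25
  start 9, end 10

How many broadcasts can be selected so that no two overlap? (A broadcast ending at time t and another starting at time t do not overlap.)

6

Sort by end time and greedily take each interval whose start is ≥ the last chosen end.
Sorted by end: (3,4)  (6,9)  (9,10)  (7,12)  (11,14)  (10,15)  (16,20)  (19,21)  (24,25)  (22,26)
take (3,4); take (6,9); take (9,10); skip (7,12); take (11,14); skip (10,15); take (16,20); take (24,25); skip (22,26).
Selected 6 broadcasts.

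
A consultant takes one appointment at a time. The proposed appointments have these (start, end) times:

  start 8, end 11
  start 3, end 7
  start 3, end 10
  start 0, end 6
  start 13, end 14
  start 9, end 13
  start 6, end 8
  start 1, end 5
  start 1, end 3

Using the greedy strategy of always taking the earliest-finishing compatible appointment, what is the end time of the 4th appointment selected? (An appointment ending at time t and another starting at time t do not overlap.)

14

Sorted by end: (1,3)  (1,5)  (0,6)  (3,7)  (6,8)  (3,10)  (8,11)  (9,13)  (13,14)
take (1,3); take (3,7); skip (6,8); skip (3,10); take (8,11); take (13,14).
Selected: (1,3) (3,7) (8,11) (13,14)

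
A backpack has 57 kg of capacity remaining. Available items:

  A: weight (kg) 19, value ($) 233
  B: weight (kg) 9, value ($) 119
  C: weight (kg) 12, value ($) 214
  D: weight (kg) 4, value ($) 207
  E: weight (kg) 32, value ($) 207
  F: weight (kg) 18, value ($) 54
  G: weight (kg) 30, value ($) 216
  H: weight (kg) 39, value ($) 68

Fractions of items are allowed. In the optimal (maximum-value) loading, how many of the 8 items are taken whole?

4

Sort by value per unit weight and fill in that order.
Ratios (sorted): D 51.75, C 17.83, B 13.22, A 12.26, G 7.20, E 6.47, F 3.00, H 1.74
take D (4 @ 207); take C (12 @ 214); take B (9 @ 119); take A (19 @ 233); take 13/30 of G → 93.60. Capacity used 57/57.
4 item(s) taken whole; one partial (take 13/30 of G).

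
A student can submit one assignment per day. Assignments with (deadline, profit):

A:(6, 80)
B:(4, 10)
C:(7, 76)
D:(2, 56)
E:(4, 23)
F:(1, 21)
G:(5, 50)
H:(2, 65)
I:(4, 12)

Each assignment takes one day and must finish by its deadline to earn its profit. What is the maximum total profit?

By profit: A(d6,80), C(d7,76), H(d2,65), D(d2,56), G(d5,50), E(d4,23), F(d1,21), I(d4,12), B(d4,10)
A→slot 6; C→slot 7; H→slot 2; D→slot 1; G→slot 5; E→slot 4; F skipped; I→slot 3; B skipped.
Profit = 56 + 65 + 12 + 23 + 50 + 80 + 76 = 362

362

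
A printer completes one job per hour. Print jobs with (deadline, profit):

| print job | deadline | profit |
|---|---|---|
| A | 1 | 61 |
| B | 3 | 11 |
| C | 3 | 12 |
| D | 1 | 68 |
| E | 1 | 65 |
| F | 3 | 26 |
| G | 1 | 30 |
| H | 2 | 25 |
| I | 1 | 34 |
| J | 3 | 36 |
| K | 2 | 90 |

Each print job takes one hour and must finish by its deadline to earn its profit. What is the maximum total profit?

Sort by profit descending; place each in the latest free slot ≤ its deadline.
Profit order: K=90 D=68 E=65 A=61 J=36 I=34 G=30 F=26 H=25 C=12 B=11
Assign: K→slot 2, D→slot 1, E skipped, A skipped, J→slot 3, I skipped, G skipped, F skipped, H skipped, C skipped, B skipped.
Slots: [1:D] [2:K] [3:J]
Profit = 68 + 90 + 36 = 194

194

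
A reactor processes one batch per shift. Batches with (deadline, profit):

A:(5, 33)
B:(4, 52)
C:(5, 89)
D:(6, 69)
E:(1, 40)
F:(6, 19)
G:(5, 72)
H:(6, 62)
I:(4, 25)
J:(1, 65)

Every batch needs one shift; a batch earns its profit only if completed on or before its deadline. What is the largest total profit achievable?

409

Take jobs in profit order; each goes to the latest open slot no later than its deadline.
Profit order: C=89 G=72 D=69 J=65 H=62 B=52 E=40 A=33 I=25 F=19
Assign: C→slot 5, G→slot 4, D→slot 6, J→slot 1, H→slot 3, B→slot 2, E skipped, A skipped, I skipped, F skipped.
Slots: [1:J] [2:B] [3:H] [4:G] [5:C] [6:D]
Profit = 65 + 52 + 62 + 72 + 89 + 69 = 409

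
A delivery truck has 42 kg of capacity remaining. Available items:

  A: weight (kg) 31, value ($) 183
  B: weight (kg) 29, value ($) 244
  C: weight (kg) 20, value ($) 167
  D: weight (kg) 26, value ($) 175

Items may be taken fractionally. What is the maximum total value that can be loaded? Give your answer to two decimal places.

352.55

Order: B (244/29=8.41) > C (167/20=8.35) > D (175/26=6.73) > A (183/31=5.90)
Fill: take B (29 @ 244) → take 13/20 of C → 108.55; 42/42 used.
Total value = 352.55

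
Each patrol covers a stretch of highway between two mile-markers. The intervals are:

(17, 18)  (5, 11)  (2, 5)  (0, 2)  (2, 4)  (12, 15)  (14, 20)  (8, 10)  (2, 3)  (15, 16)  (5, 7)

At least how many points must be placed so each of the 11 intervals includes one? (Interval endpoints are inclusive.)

Sorted: [0,2] [2,3] [2,4] [2,5] [5,7] [8,10] [5,11] [12,15] [15,16] [17,18] [14,20]
{[0,2],[2,3],[2,4],[2,5]} hit by 2; {[5,7]} hit by 7; {[8,10],[5,11]} hit by 10; {[12,15],[15,16]} hit by 15; {[17,18],[14,20]} hit by 18.
Points: 2, 7, 10, 15, 18 (5 total).

5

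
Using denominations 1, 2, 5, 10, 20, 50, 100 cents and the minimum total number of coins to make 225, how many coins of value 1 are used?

0

Use the largest denomination that fits, subtract, and repeat.
225 − 2×100→25 − 1×20→5 − 1×5→0
Count of 1: 0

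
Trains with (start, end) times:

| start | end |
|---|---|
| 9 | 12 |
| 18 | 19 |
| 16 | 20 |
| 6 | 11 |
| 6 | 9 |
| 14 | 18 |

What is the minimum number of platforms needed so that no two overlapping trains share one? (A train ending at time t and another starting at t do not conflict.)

Count concurrent intervals with a sweep; the peak is the room count.
Events (time:±→running): 6:+→1 6:+→2 … peak 2.

2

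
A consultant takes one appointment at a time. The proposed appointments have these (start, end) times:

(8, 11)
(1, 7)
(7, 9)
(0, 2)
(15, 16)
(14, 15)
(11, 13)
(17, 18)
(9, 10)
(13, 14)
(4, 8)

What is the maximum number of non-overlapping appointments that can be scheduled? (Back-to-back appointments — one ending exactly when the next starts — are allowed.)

Order by finish time; keep every interval that doesn't clash with the previous kept one.
By end time: (0,2), (1,7), (4,8), (7,9), (9,10), (8,11), (11,13), (13,14), (14,15), (15,16), (17,18).
Pick (0,2); next start ≥ 2 → (4,8); next start ≥ 8 → (9,10); next start ≥ 10 → (11,13); next start ≥ 13 → (13,14); next start ≥ 14 → (14,15); next start ≥ 15 → (15,16); next start ≥ 16 → (17,18).
Selected 8 appointments.

8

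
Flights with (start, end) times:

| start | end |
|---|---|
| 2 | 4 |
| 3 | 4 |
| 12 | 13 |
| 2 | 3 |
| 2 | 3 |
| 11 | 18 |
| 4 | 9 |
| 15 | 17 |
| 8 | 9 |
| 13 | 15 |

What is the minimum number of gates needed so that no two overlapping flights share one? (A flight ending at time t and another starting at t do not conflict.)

3

Count concurrent intervals with a sweep; the peak is the room count.
Events (time:±→running): 2:+→1 2:+→2 2:+→3 … peak 3.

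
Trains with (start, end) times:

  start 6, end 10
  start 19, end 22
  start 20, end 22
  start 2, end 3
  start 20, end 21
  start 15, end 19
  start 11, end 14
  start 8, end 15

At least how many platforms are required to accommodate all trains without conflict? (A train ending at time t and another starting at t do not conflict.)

Count concurrent intervals with a sweep; the peak is the room count.
Events (time:±→running): 2:+→1 3:-→0 6:+→1 8:+→2 10:-→1 11:+→2 14:-→1 15:-→0 15:+→1 19:-→0 19:+→1 20:+→2 20:+→3 … peak 3.

3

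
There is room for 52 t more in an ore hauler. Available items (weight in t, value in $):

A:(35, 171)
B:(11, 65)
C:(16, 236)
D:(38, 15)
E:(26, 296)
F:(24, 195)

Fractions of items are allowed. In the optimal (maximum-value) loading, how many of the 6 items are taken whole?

2

Greedy by value/weight ratio, highest first.
Ratios (sorted): C 14.75, E 11.38, F 8.12, B 5.91, A 4.89, D 0.39
take C (16 @ 236); take E (26 @ 296); take 10/24 of F → 81.25. Capacity used 52/52.
2 item(s) taken whole; one partial (take 10/24 of F).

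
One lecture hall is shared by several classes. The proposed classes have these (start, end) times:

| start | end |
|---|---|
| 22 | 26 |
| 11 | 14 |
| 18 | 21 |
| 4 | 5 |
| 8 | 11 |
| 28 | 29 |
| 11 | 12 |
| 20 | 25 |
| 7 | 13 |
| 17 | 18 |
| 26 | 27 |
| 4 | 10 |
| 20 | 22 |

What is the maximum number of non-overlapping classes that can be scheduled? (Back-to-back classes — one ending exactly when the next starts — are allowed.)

8

Sorted by end: (4,5)  (4,10)  (8,11)  (11,12)  (7,13)  (11,14)  (17,18)  (18,21)  (20,22)  (20,25)  (22,26)  (26,27)  (28,29)
take (4,5); take (8,11); take (11,12); take (17,18); take (18,21); take (22,26); take (26,27); take (28,29).
Selected 8 classes.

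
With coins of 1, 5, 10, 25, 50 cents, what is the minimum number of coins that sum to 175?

4

175 = 3×50 + 1×25
Total coins = 3 + 1 = 4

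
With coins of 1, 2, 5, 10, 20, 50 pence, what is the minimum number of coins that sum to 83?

83 = 1×50 + 1×20 + 1×10 + 1×2 + 1×1
Total coins = 1 + 1 + 1 + 1 + 1 = 5

5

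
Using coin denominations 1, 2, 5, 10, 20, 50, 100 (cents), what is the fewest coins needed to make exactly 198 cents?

198 − 1×100→98 − 1×50→48 − 2×20→8 − 1×5→3 − 1×2→1 − 1×1→0
Total coins = 1 + 1 + 2 + 1 + 1 + 1 = 7

7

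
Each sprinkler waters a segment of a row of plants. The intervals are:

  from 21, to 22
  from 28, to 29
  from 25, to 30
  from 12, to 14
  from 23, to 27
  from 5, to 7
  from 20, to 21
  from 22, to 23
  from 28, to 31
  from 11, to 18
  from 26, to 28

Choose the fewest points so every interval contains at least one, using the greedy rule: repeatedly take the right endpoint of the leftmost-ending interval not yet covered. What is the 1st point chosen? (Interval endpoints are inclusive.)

7

Sort by right endpoint; whenever an interval is uncovered, place a point at its right end.
Sorted: [5,7] [12,14] [11,18] [20,21] [21,22] [22,23] [23,27] [26,28] [28,29] [25,30] [28,31]
{[5,7]} hit by 7; {[12,14],[11,18]} hit by 14; {[20,21],[21,22]} hit by 21; {[22,23],[23,27]} hit by 23; {[26,28],[28,29],[25,30],[28,31]} hit by 28.
Points: 7, 14, 21, 23, 28 (5 total).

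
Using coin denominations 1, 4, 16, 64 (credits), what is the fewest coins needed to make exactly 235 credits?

10

235 = 3×64 + 2×16 + 2×4 + 3×1
Total coins = 3 + 2 + 2 + 3 = 10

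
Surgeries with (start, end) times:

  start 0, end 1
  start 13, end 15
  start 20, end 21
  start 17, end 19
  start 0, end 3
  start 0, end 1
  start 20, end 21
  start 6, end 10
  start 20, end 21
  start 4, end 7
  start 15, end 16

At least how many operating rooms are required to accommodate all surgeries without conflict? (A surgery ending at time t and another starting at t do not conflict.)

Count concurrent intervals with a sweep; the peak is the room count.
starts: [0, 0, 0, 4, 6, 13, 15, 17, 20, 20, 20]
ends:   [1, 1, 3, 7, 10, 15, 16, 19, 21, 21, 21]
s0→1 s0→2 s0→3  — peak 3.

3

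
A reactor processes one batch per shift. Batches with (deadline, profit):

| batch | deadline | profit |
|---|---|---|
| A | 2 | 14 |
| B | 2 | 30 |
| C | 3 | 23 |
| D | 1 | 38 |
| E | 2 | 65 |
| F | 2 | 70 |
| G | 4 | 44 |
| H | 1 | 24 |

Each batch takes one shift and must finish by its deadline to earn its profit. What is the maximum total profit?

Sort by profit descending; place each in the latest free slot ≤ its deadline.
By profit: F(d2,70), E(d2,65), G(d4,44), D(d1,38), B(d2,30), H(d1,24), C(d3,23), A(d2,14)
F→slot 2; E→slot 1; G→slot 4; D skipped; B skipped; H skipped; C→slot 3; A skipped.
Profit = 65 + 70 + 23 + 44 = 202

202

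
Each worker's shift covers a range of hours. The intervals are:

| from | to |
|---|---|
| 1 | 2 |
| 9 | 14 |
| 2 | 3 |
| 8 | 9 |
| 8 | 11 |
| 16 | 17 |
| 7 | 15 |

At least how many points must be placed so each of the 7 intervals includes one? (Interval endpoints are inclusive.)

3

Process intervals by earliest right end; each time one isn't hit yet, stab at its right endpoint.
By right end: [1,2]  [2,3]  [8,9]  [8,11]  [9,14]  [7,15]  [16,17]
[1,2] uncovered → point at 2; [8,9] uncovered → point at 9; [16,17] uncovered → point at 17.
Points: 2, 9, 17 (3 total).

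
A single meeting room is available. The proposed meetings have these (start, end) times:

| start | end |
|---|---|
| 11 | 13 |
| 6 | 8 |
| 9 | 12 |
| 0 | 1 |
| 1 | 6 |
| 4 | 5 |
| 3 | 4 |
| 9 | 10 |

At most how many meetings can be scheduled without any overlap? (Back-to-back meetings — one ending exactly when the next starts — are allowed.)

6

Greedy by earliest finish: after sorting by end time, pick each interval compatible with the last pick.
Sorted by end: (0,1)  (3,4)  (4,5)  (1,6)  (6,8)  (9,10)  (9,12)  (11,13)
take (0,1); take (3,4); take (4,5); skip (1,6); take (6,8); take (9,10); take (11,13).
Selected 6 meetings.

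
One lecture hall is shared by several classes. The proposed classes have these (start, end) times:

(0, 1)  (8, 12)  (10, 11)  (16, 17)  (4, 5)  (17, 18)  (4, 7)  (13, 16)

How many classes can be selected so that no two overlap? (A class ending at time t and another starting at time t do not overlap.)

6

Sorted by end: (0,1)  (4,5)  (4,7)  (10,11)  (8,12)  (13,16)  (16,17)  (17,18)
take (0,1); take (4,5); skip (4,7); take (10,11); skip (8,12); take (13,16); take (16,17); take (17,18).
Selected 6 classes.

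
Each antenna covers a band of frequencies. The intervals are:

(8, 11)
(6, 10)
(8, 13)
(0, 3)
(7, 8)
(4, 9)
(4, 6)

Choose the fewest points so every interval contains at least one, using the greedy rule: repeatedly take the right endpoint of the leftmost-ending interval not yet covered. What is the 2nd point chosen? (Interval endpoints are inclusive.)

By right end: [0,3]  [4,6]  [7,8]  [4,9]  [6,10]  [8,11]  [8,13]
[0,3] uncovered → point at 3; [4,6] uncovered → point at 6; [7,8] uncovered → point at 8.
Points: 3, 6, 8 (3 total).

6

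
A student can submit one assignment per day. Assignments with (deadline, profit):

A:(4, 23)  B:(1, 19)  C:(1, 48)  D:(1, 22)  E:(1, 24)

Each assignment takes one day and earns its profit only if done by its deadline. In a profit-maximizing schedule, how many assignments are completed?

Profit order: C=48 E=24 A=23 D=22 B=19
Assign: C→slot 1, E skipped, A→slot 4, D skipped, B skipped.
Slots: [1:C] [4:A]
2 of 5 scheduled.

2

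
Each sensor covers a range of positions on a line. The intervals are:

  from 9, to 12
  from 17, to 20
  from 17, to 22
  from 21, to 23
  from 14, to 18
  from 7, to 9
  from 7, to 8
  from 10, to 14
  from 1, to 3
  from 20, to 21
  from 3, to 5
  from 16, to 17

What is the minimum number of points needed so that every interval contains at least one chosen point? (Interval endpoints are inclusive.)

5

By right end: [1,3]  [3,5]  [7,8]  [7,9]  [9,12]  [10,14]  [16,17]  [14,18]  [17,20]  [20,21]  [17,22]  [21,23]
[1,3] uncovered → point at 3; [7,8] uncovered → point at 8; [9,12] uncovered → point at 12; [16,17] uncovered → point at 17; [20,21] uncovered → point at 21.
Points: 3, 8, 12, 17, 21 (5 total).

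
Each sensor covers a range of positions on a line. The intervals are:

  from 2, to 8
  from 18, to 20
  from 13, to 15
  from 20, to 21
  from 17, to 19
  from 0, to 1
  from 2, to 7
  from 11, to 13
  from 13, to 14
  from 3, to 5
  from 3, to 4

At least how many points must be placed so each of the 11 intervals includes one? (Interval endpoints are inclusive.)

5

Sort by right endpoint; whenever an interval is uncovered, place a point at its right end.
Sorted: [0,1] [3,4] [3,5] [2,7] [2,8] [11,13] [13,14] [13,15] [17,19] [18,20] [20,21]
{[0,1]} hit by 1; {[3,4],[3,5],[2,7],[2,8]} hit by 4; {[11,13],[13,14],[13,15]} hit by 13; {[17,19],[18,20]} hit by 19; {[20,21]} hit by 21.
Points: 1, 4, 13, 19, 21 (5 total).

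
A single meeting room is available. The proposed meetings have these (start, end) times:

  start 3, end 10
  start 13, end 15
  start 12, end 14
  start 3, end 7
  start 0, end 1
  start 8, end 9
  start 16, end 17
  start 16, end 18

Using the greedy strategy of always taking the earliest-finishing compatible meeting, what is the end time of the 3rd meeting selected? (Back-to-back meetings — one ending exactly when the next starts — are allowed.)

9

Order by finish time; keep every interval that doesn't clash with the previous kept one.
Sorted by end: (0,1)  (3,7)  (8,9)  (3,10)  (12,14)  (13,15)  (16,17)  (16,18)
take (0,1); take (3,7); take (8,9); skip (3,10); take (12,14); take (16,17).
Selected: (0,1) (3,7) (8,9) (12,14) (16,17)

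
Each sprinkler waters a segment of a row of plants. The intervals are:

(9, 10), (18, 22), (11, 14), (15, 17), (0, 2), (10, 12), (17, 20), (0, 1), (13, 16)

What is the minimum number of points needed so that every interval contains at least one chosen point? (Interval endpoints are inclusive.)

5

Sorted: [0,1] [0,2] [9,10] [10,12] [11,14] [13,16] [15,17] [17,20] [18,22]
{[0,1],[0,2]} hit by 1; {[9,10],[10,12]} hit by 10; {[11,14],[13,16]} hit by 14; {[15,17],[17,20]} hit by 17; {[18,22]} hit by 22.
Points: 1, 10, 14, 17, 22 (5 total).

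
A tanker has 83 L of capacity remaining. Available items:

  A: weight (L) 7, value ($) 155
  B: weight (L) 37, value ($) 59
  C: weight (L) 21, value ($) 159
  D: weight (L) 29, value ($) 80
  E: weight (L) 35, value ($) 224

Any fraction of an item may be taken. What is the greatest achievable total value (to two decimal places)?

Greedy by value/weight ratio, highest first.
Ratios (sorted): A 22.14, C 7.57, E 6.40, D 2.76, B 1.59
take A (7 @ 155); take C (21 @ 159); take E (35 @ 224); take 20/29 of D → 55.17. Capacity used 83/83.
Total value = 593.17

593.17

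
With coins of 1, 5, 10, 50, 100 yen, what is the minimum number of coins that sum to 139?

9

139 = 1×100 + 3×10 + 1×5 + 4×1
Total coins = 1 + 3 + 1 + 4 = 9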